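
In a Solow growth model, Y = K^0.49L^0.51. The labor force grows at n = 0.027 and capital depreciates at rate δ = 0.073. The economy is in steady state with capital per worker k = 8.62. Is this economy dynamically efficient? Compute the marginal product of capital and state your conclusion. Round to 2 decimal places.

Capital per worker breaks even when investment replaces (n + δ)·k; here n + δ = 0.1.
MPK = 0.49·k^(0.49−1) = 0.49·8.62^(-0.51) ≈ 0.1633.
MPK > 0.1, so the economy is dynamically efficient (under-saving).

dynamically efficient; MPK ≈ 0.16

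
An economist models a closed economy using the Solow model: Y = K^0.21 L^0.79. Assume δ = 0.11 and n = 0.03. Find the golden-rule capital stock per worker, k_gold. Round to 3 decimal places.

Break-even investment rate: n + δ = 0.03 + 0.11 = 0.14.
At the golden rule the marginal product of capital equals n+δ: 0.21·k^(0.21−1) = 0.14. Solving, k_gold = (0.21/0.14)^(1/0.79) ≈ 1.6707.

k_gold ≈ 1.671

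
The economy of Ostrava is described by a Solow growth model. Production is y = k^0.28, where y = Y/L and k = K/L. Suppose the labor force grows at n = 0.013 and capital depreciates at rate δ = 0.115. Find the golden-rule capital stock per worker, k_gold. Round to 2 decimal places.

k_gold ≈ 2.97

The effective depreciation rate is n + δ = 0.013 + 0.115 = 0.128.
Setting f'(k) = n+δ gives 0.28·k^(0.28−1) = 0.128, hence k_gold = (0.28/0.128)^(1/0.72) ≈ 2.9659.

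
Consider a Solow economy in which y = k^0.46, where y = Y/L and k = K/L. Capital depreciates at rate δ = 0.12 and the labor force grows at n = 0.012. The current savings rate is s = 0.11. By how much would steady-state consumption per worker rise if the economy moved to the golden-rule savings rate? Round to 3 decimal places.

Δc ≈ 0.802

n + δ = 0.012 + 0.12 = 0.132.
Current steady state (s = 0.11): k* = (0.11/0.132)^(1/0.54) ≈ 0.7135, y* = 0.7135^0.46 ≈ 0.8561, c* = (1−0.11)·0.8561 ≈ 0.7620.
At the golden rule the marginal product of capital equals n+δ: 0.46·k^(0.46−1) = 0.132. Solving, k_gold = (0.46/0.132)^(1/0.54) ≈ 10.0936.
y_gold = 10.0936^0.46 ≈ 2.8964, c_gold = y_gold − 0.132·k_gold ≈ 1.5641.
Gain: Δc = 1.5641 − 0.7620 ≈ 0.8021.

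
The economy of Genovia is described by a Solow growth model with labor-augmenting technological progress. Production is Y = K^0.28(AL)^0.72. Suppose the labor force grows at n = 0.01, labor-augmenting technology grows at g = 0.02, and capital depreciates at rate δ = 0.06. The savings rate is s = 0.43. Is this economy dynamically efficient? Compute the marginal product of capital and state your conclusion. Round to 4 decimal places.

n + g + δ = 0.01 + 0.02 + 0.06 = 0.09.
Steady-state k*: s·k^0.28 = 0.09·k gives k* = (0.43/0.09)^(1/0.72) ≈ 8.7775.
MPK = 0.28·8.7775^(-0.72) ≈ 0.0586.
MPK < n+g+δ = 0.09, so the economy is dynamically inefficient (over-saving).

dynamically inefficient; MPK ≈ 0.0586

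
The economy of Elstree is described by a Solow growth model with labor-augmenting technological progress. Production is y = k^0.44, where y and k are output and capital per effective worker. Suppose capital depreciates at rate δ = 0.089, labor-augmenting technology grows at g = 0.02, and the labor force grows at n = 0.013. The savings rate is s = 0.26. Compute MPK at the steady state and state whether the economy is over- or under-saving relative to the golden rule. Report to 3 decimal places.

under-saving; MPK ≈ 0.206

Capital per effective worker breaks even when investment replaces (n + g + δ)·k; here n + g + δ = 0.122.
Steady-state k*: s·k^0.44 = 0.122·k gives k* = (0.26/0.122)^(1/0.56) ≈ 3.8620.
MPK = 0.44·3.8620^(-0.56) ≈ 0.2065.
MPK > n+g+δ = 0.122, so the economy is dynamically efficient (under-saving).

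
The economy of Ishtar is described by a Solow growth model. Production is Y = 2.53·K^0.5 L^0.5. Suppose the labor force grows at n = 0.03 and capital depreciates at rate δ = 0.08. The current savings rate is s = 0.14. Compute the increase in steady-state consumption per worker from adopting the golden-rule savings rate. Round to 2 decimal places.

Δc ≈ 7.54

The effective depreciation rate is n + δ = 0.03 + 0.08 = 0.11.
Current steady state (s = 0.14): k* = (0.14·2.53/0.11)^(1/0.5) ≈ 10.3684, y* = 2.53·10.3684^0.5 ≈ 8.1466, c* = (1−0.14)·8.1466 ≈ 7.0061.
Golden rule sets MPK = n+δ: 0.5·2.53·k^(0.5−1) = 0.11, so k_gold = (0.5·2.53/0.11)^(1/0.5) ≈ 132.2500.
y_gold = 2.53·132.2500^0.5 ≈ 29.0950, c_gold = y_gold − 0.11·k_gold ≈ 14.5475.
Gain: Δc = 14.5475 − 7.0061 ≈ 7.5414.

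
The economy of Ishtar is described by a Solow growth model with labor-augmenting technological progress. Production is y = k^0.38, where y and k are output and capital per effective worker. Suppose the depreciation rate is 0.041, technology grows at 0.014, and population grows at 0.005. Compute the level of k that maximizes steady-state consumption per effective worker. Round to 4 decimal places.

n + g + δ = 0.005 + 0.014 + 0.041 = 0.06.
At the golden rule the marginal product of capital equals n+g+δ: 0.38·k^(0.38−1) = 0.06. Solving, k_gold = (0.38/0.06)^(1/0.62) ≈ 19.6316.

k_gold ≈ 19.6316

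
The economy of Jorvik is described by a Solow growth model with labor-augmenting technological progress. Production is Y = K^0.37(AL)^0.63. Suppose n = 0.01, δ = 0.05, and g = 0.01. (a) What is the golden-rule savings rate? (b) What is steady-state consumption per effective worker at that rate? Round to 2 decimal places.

n + g + δ = 0.01 + 0.01 + 0.05 = 0.07.
For Cobb-Douglas, s_gold equals capital's share: s_gold = 0.37.
Maximizing c = f(k) − (n+g+δ)·k gives f'(k) = n+g+δ, i.e. 0.37·k^(0.37−1) = 0.07, so k_gold = (0.37/0.07)^(1/0.63) ≈ 14.0535.
y_gold = 14.0535^0.37 ≈ 2.6588; c_gold = (1−0.37)·y_gold ≈ 1.6750.

(a) s_gold = 0.37; (b) c_gold ≈ 1.68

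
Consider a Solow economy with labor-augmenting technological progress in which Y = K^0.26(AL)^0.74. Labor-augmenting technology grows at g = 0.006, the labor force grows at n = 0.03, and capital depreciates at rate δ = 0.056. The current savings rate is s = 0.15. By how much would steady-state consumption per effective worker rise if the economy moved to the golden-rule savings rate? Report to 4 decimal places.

Break-even investment rate: n + g + δ = 0.03 + 0.006 + 0.056 = 0.092.
Current steady state (s = 0.15): k* = (0.15/0.092)^(1/0.74) ≈ 1.9360, y* = 1.9360^0.26 ≈ 1.1874, c* = (1−0.15)·1.1874 ≈ 1.0093.
At the golden rule the marginal product of capital equals n+g+δ: 0.26·k^(0.26−1) = 0.092. Solving, k_gold = (0.26/0.092)^(1/0.74) ≈ 4.0711.
y_gold = 4.0711^0.26 ≈ 1.4405, c_gold = y_gold − 0.092·k_gold ≈ 1.0660.
Gain: Δc = 1.0660 − 1.0093 ≈ 0.0567.

Δc ≈ 0.0567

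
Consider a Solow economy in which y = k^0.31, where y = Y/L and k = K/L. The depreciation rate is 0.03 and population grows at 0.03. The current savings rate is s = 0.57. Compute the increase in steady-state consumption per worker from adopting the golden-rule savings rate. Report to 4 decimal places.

Δc ≈ 0.2607

Capital per worker breaks even when investment replaces (n + δ)·k; here n + δ = 0.06.
Current steady state (s = 0.57): k* = (0.57/0.06)^(1/0.69) ≈ 26.1211, y* = 26.1211^0.31 ≈ 2.7496, c* = (1−0.57)·2.7496 ≈ 1.1823.
Maximizing c = f(k) − (n+δ)·k gives f'(k) = n+δ, i.e. 0.31·k^(0.31−1) = 0.06, so k_gold = (0.31/0.06)^(1/0.69) ≈ 10.8053.
y_gold = 10.8053^0.31 ≈ 2.0914, c_gold = y_gold − 0.06·k_gold ≈ 1.4430.
Gain: Δc = 1.4430 − 1.1823 ≈ 0.2607.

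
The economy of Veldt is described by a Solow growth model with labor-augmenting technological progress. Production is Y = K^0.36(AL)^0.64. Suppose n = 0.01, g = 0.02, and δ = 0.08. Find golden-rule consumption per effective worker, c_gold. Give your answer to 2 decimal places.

Capital per effective worker breaks even when investment replaces (n + g + δ)·k; here n + g + δ = 0.11.
Maximizing c = f(k) − (n+g+δ)·k gives f'(k) = n+g+δ, i.e. 0.36·k^(0.36−1) = 0.11, so k_gold = (0.36/0.11)^(1/0.64) ≈ 6.3760.
y_gold = 6.3760^0.36 ≈ 1.9482.
c_gold = y_gold − (n+g+δ)·k_gold = 1.9482 − 0.11·6.3760 ≈ 1.2469.

c_gold ≈ 1.25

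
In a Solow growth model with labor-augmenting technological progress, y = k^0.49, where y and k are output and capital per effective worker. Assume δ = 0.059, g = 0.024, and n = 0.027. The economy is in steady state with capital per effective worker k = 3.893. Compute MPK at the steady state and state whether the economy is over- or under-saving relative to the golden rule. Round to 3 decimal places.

under-saving; MPK ≈ 0.245

The effective depreciation rate is n + g + δ = 0.027 + 0.024 + 0.059 = 0.11.
MPK = 0.49·k^(0.49−1) = 0.49·3.893^(-0.51) ≈ 0.2450.
MPK > 0.11, so the economy is dynamically efficient (under-saving).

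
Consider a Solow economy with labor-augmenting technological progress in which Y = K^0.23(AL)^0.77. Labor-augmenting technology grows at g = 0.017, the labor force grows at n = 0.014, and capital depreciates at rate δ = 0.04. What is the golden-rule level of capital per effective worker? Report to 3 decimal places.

k_gold ≈ 4.602

Capital per effective worker breaks even when investment replaces (n + g + δ)·k; here n + g + δ = 0.071.
At the golden rule the marginal product of capital equals n+g+δ: 0.23·k^(0.23−1) = 0.071. Solving, k_gold = (0.23/0.071)^(1/0.77) ≈ 4.6020.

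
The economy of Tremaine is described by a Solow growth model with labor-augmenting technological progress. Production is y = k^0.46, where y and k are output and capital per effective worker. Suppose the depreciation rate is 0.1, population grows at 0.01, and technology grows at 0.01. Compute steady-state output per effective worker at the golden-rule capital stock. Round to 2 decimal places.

y_gold ≈ 3.14

Capital per effective worker breaks even when investment replaces (n + g + δ)·k; here n + g + δ = 0.12.
Setting f'(k) = n+g+δ gives 0.46·k^(0.46−1) = 0.12, hence k_gold = (0.46/0.12)^(1/0.54) ≈ 12.0420.
Output: y_gold = k_gold^0.46 = 12.0420^0.46 ≈ 3.1414.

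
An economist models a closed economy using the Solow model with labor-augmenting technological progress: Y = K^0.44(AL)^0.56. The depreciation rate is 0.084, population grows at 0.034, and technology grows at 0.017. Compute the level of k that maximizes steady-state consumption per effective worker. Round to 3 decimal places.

The effective depreciation rate is n + g + δ = 0.034 + 0.017 + 0.084 = 0.135.
Golden rule sets MPK = n+g+δ: 0.44·k^(0.44−1) = 0.135, so k_gold = (0.44/0.135)^(1/0.56) ≈ 8.2468.

k_gold ≈ 8.247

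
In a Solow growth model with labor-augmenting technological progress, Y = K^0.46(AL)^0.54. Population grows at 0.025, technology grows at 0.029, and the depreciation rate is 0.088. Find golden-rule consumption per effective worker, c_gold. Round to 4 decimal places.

c_gold ≈ 1.4697

Capital per effective worker breaks even when investment replaces (n + g + δ)·k; here n + g + δ = 0.142.
At the golden rule the marginal product of capital equals n+g+δ: 0.46·k^(0.46−1) = 0.142. Solving, k_gold = (0.46/0.142)^(1/0.54) ≈ 8.8169.
y_gold = 8.8169^0.46 ≈ 2.7217.
c_gold = y_gold − (n+g+δ)·k_gold = 2.7217 − 0.142·8.8169 ≈ 1.4697.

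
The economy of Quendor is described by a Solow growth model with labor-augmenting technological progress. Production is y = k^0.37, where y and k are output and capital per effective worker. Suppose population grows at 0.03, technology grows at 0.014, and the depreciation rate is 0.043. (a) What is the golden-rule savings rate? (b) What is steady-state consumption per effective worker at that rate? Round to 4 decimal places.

(a) s_gold = 0.3700; (b) c_gold ≈ 1.4742

The effective depreciation rate is n + g + δ = 0.03 + 0.014 + 0.043 = 0.087.
For Cobb-Douglas, s_gold equals capital's share: s_gold = 0.37.
Golden rule sets MPK = n+g+δ: 0.37·k^(0.37−1) = 0.087, so k_gold = (0.37/0.087)^(1/0.63) ≈ 9.9520.
y_gold = 9.9520^0.37 ≈ 2.3401; c_gold = (1−0.37)·y_gold ≈ 1.4742.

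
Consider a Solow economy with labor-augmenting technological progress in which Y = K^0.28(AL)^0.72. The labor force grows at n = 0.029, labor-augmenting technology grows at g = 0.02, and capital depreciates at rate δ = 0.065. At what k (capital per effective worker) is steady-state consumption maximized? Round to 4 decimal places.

k_gold ≈ 3.4835

The effective depreciation rate is n + g + δ = 0.029 + 0.02 + 0.065 = 0.114.
Golden rule sets MPK = n+g+δ: 0.28·k^(0.28−1) = 0.114, so k_gold = (0.28/0.114)^(1/0.72) ≈ 3.4835.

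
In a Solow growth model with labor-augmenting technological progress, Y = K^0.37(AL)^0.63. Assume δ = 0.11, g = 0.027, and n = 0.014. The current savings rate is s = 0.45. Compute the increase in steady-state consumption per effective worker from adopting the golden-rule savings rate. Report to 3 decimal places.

n + g + δ = 0.014 + 0.027 + 0.11 = 0.151.
Current steady state (s = 0.45): k* = (0.45/0.151)^(1/0.63) ≈ 5.6592, y* = 5.6592^0.37 ≈ 1.8990, c* = (1−0.45)·1.8990 ≈ 1.0444.
Maximizing c = f(k) − (n+g+δ)·k gives f'(k) = n+g+δ, i.e. 0.37·k^(0.37−1) = 0.151, so k_gold = (0.37/0.151)^(1/0.63) ≈ 4.1478.
y_gold = 4.1478^0.37 ≈ 1.6927, c_gold = y_gold − 0.151·k_gold ≈ 1.0664.
Gain: Δc = 1.0664 − 1.0444 ≈ 0.0220.

Δc ≈ 0.022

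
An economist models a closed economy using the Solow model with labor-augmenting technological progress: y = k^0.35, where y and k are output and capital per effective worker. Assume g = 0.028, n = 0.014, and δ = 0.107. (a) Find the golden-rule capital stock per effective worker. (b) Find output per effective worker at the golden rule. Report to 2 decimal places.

(a) k_gold ≈ 3.72; (b) y_gold ≈ 1.58

The effective depreciation rate is n + g + δ = 0.014 + 0.028 + 0.107 = 0.149.
Maximizing c = f(k) − (n+g+δ)·k gives f'(k) = n+g+δ, i.e. 0.35·k^(0.35−1) = 0.149, so k_gold = (0.35/0.149)^(1/0.65) ≈ 3.7204.
y_gold = 3.7204^0.35 ≈ 1.5838.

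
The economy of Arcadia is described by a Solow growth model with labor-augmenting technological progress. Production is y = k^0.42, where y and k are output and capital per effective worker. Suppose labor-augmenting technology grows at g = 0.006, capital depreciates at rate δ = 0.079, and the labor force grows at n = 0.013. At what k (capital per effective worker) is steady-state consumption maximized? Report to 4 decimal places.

Capital per effective worker breaks even when investment replaces (n + g + δ)·k; here n + g + δ = 0.098.
At the golden rule the marginal product of capital equals n+g+δ: 0.42·k^(0.42−1) = 0.098. Solving, k_gold = (0.42/0.098)^(1/0.58) ≈ 12.2941.

k_gold ≈ 12.2941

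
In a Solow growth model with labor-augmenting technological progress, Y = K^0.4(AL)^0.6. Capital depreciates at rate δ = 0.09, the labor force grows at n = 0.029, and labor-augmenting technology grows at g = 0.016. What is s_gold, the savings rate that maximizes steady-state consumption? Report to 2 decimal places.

n + g + δ = 0.029 + 0.016 + 0.09 = 0.135.
At the golden rule MPK = n+g+δ, and in any Cobb-Douglas steady state s = (n+g+δ)·k/y = MPK·k/y = capital's share 0.4.

s_gold = 0.40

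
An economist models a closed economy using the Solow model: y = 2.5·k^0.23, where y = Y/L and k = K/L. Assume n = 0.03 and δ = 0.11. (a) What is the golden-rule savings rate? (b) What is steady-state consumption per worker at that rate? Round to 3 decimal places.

Break-even investment rate: n + δ = 0.03 + 0.11 = 0.14.
For Cobb-Douglas, s_gold equals capital's share: s_gold = 0.23.
Setting f'(k) = n+δ gives 0.23·2.5·k^(0.23−1) = 0.14, hence k_gold = (0.23·2.5/0.14)^(1/0.77) ≈ 6.2633.
y_gold = 2.5·6.2633^0.23 ≈ 3.8125; c_gold = (1−0.23)·y_gold ≈ 2.9356.

(a) s_gold = 0.230; (b) c_gold ≈ 2.936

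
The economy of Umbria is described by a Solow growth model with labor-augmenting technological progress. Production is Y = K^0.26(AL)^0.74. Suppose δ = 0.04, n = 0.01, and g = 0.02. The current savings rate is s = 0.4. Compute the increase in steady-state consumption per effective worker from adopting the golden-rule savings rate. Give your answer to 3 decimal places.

Break-even investment rate: n + g + δ = 0.01 + 0.02 + 0.04 = 0.07.
Current steady state (s = 0.4): k* = (0.4/0.07)^(1/0.74) ≈ 10.5420, y* = 10.5420^0.26 ≈ 1.8448, c* = (1−0.4)·1.8448 ≈ 1.1069.
At the golden rule the marginal product of capital equals n+g+δ: 0.26·k^(0.26−1) = 0.07. Solving, k_gold = (0.26/0.07)^(1/0.74) ≈ 5.8898.
y_gold = 5.8898^0.26 ≈ 1.5857, c_gold = y_gold − 0.07·k_gold ≈ 1.1734.
Gain: Δc = 1.1734 − 1.1069 ≈ 0.0665.

Δc ≈ 0.067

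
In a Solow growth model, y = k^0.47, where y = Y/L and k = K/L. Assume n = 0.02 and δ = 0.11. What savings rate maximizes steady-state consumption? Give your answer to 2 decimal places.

n + δ = 0.02 + 0.11 = 0.13.
At the golden rule MPK = n+δ, and in any Cobb-Douglas steady state s = (n+δ)·k/y = MPK·k/y = capital's share 0.47.

s_gold = 0.47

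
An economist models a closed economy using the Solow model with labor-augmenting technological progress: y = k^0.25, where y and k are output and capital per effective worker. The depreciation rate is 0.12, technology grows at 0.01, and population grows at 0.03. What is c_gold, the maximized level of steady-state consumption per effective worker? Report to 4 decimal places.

Break-even investment rate: n + g + δ = 0.03 + 0.01 + 0.12 = 0.16.
Maximizing c = f(k) − (n+g+δ)·k gives f'(k) = n+g+δ, i.e. 0.25·k^(0.25−1) = 0.16, so k_gold = (0.25/0.16)^(1/0.75) ≈ 1.8131.
y_gold = 1.8131^0.25 ≈ 1.1604.
c_gold = y_gold − (n+g+δ)·k_gold = 1.1604 − 0.16·1.8131 ≈ 0.8703.

c_gold ≈ 0.8703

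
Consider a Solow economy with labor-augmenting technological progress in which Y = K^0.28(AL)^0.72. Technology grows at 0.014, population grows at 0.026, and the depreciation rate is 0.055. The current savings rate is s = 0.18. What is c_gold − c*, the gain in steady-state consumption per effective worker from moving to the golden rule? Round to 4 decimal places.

Δc ≈ 0.0448

The effective depreciation rate is n + g + δ = 0.026 + 0.014 + 0.055 = 0.095.
Current steady state (s = 0.18): k* = (0.18/0.095)^(1/0.72) ≈ 2.4293, y* = 2.4293^0.28 ≈ 1.2821, c* = (1−0.18)·1.2821 ≈ 1.0514.
At the golden rule the marginal product of capital equals n+g+δ: 0.28·k^(0.28−1) = 0.095. Solving, k_gold = (0.28/0.095)^(1/0.72) ≈ 4.4874.
y_gold = 4.4874^0.28 ≈ 1.5225, c_gold = y_gold − 0.095·k_gold ≈ 1.0962.
Gain: Δc = 1.0962 − 1.0514 ≈ 0.0448.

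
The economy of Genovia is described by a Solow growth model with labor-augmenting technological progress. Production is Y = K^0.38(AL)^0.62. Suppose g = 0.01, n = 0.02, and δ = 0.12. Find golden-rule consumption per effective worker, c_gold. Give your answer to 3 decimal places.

The effective depreciation rate is n + g + δ = 0.02 + 0.01 + 0.12 = 0.15.
Setting f'(k) = n+g+δ gives 0.38·k^(0.38−1) = 0.15, hence k_gold = (0.38/0.15)^(1/0.62) ≈ 4.4783.
y_gold = 4.4783^0.38 ≈ 1.7678.
c_gold = y_gold − (n+g+δ)·k_gold = 1.7678 − 0.15·4.4783 ≈ 1.0960.

c_gold ≈ 1.096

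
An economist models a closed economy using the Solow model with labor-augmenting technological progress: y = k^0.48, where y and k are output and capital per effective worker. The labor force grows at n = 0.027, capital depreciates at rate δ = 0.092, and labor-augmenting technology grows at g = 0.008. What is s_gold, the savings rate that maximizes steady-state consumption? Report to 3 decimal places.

s_gold = 0.480

Capital per effective worker breaks even when investment replaces (n + g + δ)·k; here n + g + δ = 0.127.
At the golden rule MPK = n+g+δ, and in any Cobb-Douglas steady state s = (n+g+δ)·k/y = MPK·k/y = capital's share 0.48.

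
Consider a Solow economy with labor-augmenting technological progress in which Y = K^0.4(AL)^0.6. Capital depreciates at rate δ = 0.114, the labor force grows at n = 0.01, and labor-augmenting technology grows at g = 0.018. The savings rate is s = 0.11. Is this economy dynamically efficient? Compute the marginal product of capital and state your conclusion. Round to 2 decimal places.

Break-even investment rate: n + g + δ = 0.01 + 0.018 + 0.114 = 0.142.
Steady-state k*: s·k^0.4 = 0.142·k gives k* = (0.11/0.142)^(1/0.6) ≈ 0.6534.
MPK = 0.4·0.6534^(-0.6) ≈ 0.5164.
MPK > n+g+δ = 0.142, so the economy is dynamically efficient (under-saving).

dynamically efficient; MPK ≈ 0.52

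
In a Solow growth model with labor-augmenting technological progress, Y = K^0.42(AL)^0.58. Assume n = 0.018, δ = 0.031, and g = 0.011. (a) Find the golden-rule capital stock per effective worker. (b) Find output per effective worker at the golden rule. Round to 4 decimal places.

The effective depreciation rate is n + g + δ = 0.018 + 0.011 + 0.031 = 0.06.
At the golden rule the marginal product of capital equals n+g+δ: 0.42·k^(0.42−1) = 0.06. Solving, k_gold = (0.42/0.06)^(1/0.58) ≈ 28.6461.
y_gold = 28.6461^0.42 ≈ 4.0923.

(a) k_gold ≈ 28.6461; (b) y_gold ≈ 4.0923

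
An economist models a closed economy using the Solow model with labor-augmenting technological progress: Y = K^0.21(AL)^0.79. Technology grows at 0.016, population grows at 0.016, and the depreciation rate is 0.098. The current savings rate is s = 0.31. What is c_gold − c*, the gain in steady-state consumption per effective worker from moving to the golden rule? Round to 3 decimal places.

Δc ≈ 0.028

Capital per effective worker breaks even when investment replaces (n + g + δ)·k; here n + g + δ = 0.13.
Current steady state (s = 0.31): k* = (0.31/0.13)^(1/0.79) ≈ 3.0043, y* = 3.0043^0.21 ≈ 1.2599, c* = (1−0.31)·1.2599 ≈ 0.8693.
Golden rule sets MPK = n+g+δ: 0.21·k^(0.21−1) = 0.13, so k_gold = (0.21/0.13)^(1/0.79) ≈ 1.8350.
y_gold = 1.8350^0.21 ≈ 1.1360, c_gold = y_gold − 0.13·k_gold ≈ 0.8974.
Gain: Δc = 0.8974 − 0.8693 ≈ 0.0281.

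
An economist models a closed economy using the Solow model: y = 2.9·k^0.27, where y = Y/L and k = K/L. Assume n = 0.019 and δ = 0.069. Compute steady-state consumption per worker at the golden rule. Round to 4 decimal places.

c_gold ≈ 4.7514

Break-even investment rate: n + δ = 0.019 + 0.069 = 0.088.
Golden rule sets MPK = n+δ: 0.27·2.9·k^(0.27−1) = 0.088, so k_gold = (0.27·2.9/0.088)^(1/0.73) ≈ 19.9702.
y_gold = 2.9·19.9702^0.27 ≈ 6.5088.
c_gold = y_gold − (n+δ)·k_gold = 6.5088 − 0.088·19.9702 ≈ 4.7514.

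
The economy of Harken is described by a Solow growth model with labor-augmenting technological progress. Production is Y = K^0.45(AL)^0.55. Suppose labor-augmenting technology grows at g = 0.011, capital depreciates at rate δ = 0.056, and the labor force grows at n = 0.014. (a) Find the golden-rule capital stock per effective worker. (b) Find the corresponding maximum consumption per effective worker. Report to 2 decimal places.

Capital per effective worker breaks even when investment replaces (n + g + δ)·k; here n + g + δ = 0.081.
Golden rule sets MPK = n+g+δ: 0.45·k^(0.45−1) = 0.081, so k_gold = (0.45/0.081)^(1/0.55) ≈ 22.5970.
y_gold = 22.5970^0.45 ≈ 4.0675; c_gold = y_gold − 0.081·k_gold ≈ 2.2371.

(a) k_gold ≈ 22.60; (b) c_gold ≈ 2.24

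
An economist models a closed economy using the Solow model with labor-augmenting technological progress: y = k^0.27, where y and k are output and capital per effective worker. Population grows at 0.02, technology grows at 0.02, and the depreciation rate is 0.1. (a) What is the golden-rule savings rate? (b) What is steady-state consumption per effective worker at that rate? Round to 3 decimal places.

Break-even investment rate: n + g + δ = 0.02 + 0.02 + 0.1 = 0.14.
For Cobb-Douglas, s_gold equals capital's share: s_gold = 0.27.
Setting f'(k) = n+g+δ gives 0.27·k^(0.27−1) = 0.14, hence k_gold = (0.27/0.14)^(1/0.73) ≈ 2.4589.
y_gold = 2.4589^0.27 ≈ 1.2750; c_gold = (1−0.27)·y_gold ≈ 0.9307.

(a) s_gold = 0.270; (b) c_gold ≈ 0.931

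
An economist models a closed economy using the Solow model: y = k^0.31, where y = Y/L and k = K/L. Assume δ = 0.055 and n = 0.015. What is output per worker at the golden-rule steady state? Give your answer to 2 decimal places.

y_gold ≈ 1.95

Break-even investment rate: n + δ = 0.015 + 0.055 = 0.07.
Maximizing c = f(k) − (n+δ)·k gives f'(k) = n+δ, i.e. 0.31·k^(0.31−1) = 0.07, so k_gold = (0.31/0.07)^(1/0.69) ≈ 8.6420.
Output: y_gold = k_gold^0.31 = 8.6420^0.31 ≈ 1.9514.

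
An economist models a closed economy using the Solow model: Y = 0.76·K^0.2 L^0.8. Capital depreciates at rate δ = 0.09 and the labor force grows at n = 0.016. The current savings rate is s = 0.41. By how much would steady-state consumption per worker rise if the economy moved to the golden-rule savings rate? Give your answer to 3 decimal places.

Capital per worker breaks even when investment replaces (n + δ)·k; here n + δ = 0.106.
Current steady state (s = 0.41): k* = (0.41·0.76/0.106)^(1/0.8) ≈ 3.8491, y* = 0.76·3.8491^0.2 ≈ 0.9951, c* = (1−0.41)·0.9951 ≈ 0.5871.
Golden rule sets MPK = n+δ: 0.2·0.76·k^(0.2−1) = 0.106, so k_gold = (0.2·0.76/0.106)^(1/0.8) ≈ 1.5692.
y_gold = 0.76·1.5692^0.2 ≈ 0.8317, c_gold = y_gold − 0.106·k_gold ≈ 0.6653.
Gain: Δc = 0.6653 − 0.5871 ≈ 0.0782.

Δc ≈ 0.078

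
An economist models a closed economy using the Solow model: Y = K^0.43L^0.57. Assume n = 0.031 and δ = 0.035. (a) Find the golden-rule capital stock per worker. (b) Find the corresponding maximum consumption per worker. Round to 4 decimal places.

(a) k_gold ≈ 26.7878; (b) c_gold ≈ 2.3436

n + δ = 0.031 + 0.035 = 0.066.
At the golden rule the marginal product of capital equals n+δ: 0.43·k^(0.43−1) = 0.066. Solving, k_gold = (0.43/0.066)^(1/0.57) ≈ 26.7878.
y_gold = 26.7878^0.43 ≈ 4.1116; c_gold = y_gold − 0.066·k_gold ≈ 2.3436.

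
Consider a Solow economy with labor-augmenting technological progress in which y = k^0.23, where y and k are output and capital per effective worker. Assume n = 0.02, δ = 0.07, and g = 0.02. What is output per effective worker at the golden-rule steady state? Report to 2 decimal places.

n + g + δ = 0.02 + 0.02 + 0.07 = 0.11.
Golden rule sets MPK = n+g+δ: 0.23·k^(0.23−1) = 0.11, so k_gold = (0.23/0.11)^(1/0.77) ≈ 2.6063.
Output: y_gold = k_gold^0.23 = 2.6063^0.23 ≈ 1.2465.

y_gold ≈ 1.25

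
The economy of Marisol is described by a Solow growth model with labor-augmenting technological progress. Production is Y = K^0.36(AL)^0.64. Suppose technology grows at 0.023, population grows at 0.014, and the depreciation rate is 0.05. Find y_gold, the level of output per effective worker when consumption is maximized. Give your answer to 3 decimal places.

Break-even investment rate: n + g + δ = 0.014 + 0.023 + 0.05 = 0.087.
Golden rule sets MPK = n+g+δ: 0.36·k^(0.36−1) = 0.087, so k_gold = (0.36/0.087)^(1/0.64) ≈ 9.1986.
Output: y_gold = k_gold^0.36 = 9.1986^0.36 ≈ 2.2230.

y_gold ≈ 2.223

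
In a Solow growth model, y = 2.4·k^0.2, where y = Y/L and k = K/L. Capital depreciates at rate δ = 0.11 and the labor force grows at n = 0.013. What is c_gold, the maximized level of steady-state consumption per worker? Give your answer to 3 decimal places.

c_gold ≈ 2.699

n + δ = 0.013 + 0.11 = 0.123.
At the golden rule the marginal product of capital equals n+δ: 0.2·2.4·k^(0.2−1) = 0.123. Solving, k_gold = (0.2·2.4/0.123)^(1/0.8) ≈ 5.4849.
y_gold = 2.4·5.4849^0.2 ≈ 3.3732.
c_gold = y_gold − (n+δ)·k_gold = 3.3732 − 0.123·5.4849 ≈ 2.6986.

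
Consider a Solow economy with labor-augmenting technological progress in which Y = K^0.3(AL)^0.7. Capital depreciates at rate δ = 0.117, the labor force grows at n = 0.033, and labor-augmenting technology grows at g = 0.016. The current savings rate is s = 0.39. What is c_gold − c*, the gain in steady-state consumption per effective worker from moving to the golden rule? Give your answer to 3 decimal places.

Δc ≈ 0.022

The effective depreciation rate is n + g + δ = 0.033 + 0.016 + 0.117 = 0.166.
Current steady state (s = 0.39): k* = (0.39/0.166)^(1/0.7) ≈ 3.3880, y* = 3.3880^0.3 ≈ 1.4421, c* = (1−0.39)·1.4421 ≈ 0.8797.
Golden rule sets MPK = n+g+δ: 0.3·k^(0.3−1) = 0.166, so k_gold = (0.3/0.166)^(1/0.7) ≈ 2.3290.
y_gold = 2.3290^0.3 ≈ 1.2887, c_gold = y_gold − 0.166·k_gold ≈ 0.9021.
Gain: Δc = 0.9021 − 0.8797 ≈ 0.0224.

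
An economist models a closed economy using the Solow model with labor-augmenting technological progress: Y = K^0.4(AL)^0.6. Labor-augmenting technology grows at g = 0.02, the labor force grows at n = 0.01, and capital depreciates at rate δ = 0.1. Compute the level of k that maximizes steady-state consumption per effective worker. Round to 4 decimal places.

Break-even investment rate: n + g + δ = 0.01 + 0.02 + 0.1 = 0.13.
Maximizing c = f(k) − (n+g+δ)·k gives f'(k) = n+g+δ, i.e. 0.4·k^(0.4−1) = 0.13, so k_gold = (0.4/0.13)^(1/0.6) ≈ 6.5092.

k_gold ≈ 6.5092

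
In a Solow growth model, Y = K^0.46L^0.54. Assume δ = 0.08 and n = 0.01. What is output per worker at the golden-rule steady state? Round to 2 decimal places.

y_gold ≈ 4.01

Break-even investment rate: n + δ = 0.01 + 0.08 = 0.09.
Setting f'(k) = n+δ gives 0.46·k^(0.46−1) = 0.09, hence k_gold = (0.46/0.09)^(1/0.54) ≈ 20.5147.
Output: y_gold = k_gold^0.46 = 20.5147^0.46 ≈ 4.0137.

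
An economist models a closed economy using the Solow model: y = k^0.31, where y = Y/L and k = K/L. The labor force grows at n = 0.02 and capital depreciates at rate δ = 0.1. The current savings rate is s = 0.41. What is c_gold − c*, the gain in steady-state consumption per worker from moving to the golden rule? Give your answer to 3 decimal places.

Δc ≈ 0.032

The effective depreciation rate is n + δ = 0.02 + 0.1 = 0.12.
Current steady state (s = 0.41): k* = (0.41/0.12)^(1/0.69) ≈ 5.9339, y* = 5.9339^0.31 ≈ 1.7367, c* = (1−0.41)·1.7367 ≈ 1.0247.
Maximizing c = f(k) − (n+δ)·k gives f'(k) = n+δ, i.e. 0.31·k^(0.31−1) = 0.12, so k_gold = (0.31/0.12)^(1/0.69) ≈ 3.9570.
y_gold = 3.9570^0.31 ≈ 1.5317, c_gold = y_gold − 0.12·k_gold ≈ 1.0569.
Gain: Δc = 1.0569 − 1.0247 ≈ 0.0322.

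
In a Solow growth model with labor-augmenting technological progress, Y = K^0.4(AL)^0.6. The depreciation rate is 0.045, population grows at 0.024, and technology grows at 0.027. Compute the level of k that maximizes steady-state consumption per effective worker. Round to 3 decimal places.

n + g + δ = 0.024 + 0.027 + 0.045 = 0.096.
Setting f'(k) = n+g+δ gives 0.4·k^(0.4−1) = 0.096, hence k_gold = (0.4/0.096)^(1/0.6) ≈ 10.7890.

k_gold ≈ 10.789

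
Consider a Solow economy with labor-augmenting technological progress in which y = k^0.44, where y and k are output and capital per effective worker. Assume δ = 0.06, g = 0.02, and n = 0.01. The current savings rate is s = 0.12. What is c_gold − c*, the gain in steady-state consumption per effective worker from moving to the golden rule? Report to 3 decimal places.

The effective depreciation rate is n + g + δ = 0.01 + 0.02 + 0.06 = 0.09.
Current steady state (s = 0.12): k* = (0.12/0.09)^(1/0.56) ≈ 1.6715, y* = 1.6715^0.44 ≈ 1.2536, c* = (1−0.12)·1.2536 ≈ 1.1032.
Golden rule sets MPK = n+g+δ: 0.44·k^(0.44−1) = 0.09, so k_gold = (0.44/0.09)^(1/0.56) ≈ 17.0111.
y_gold = 17.0111^0.44 ≈ 3.4795, c_gold = y_gold − 0.09·k_gold ≈ 1.9485.
Gain: Δc = 1.9485 − 1.1032 ≈ 0.8454.

Δc ≈ 0.845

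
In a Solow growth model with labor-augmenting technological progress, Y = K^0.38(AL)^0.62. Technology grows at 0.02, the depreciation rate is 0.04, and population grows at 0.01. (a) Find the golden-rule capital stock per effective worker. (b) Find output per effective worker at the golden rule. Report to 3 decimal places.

n + g + δ = 0.01 + 0.02 + 0.04 = 0.07.
Setting f'(k) = n+g+δ gives 0.38·k^(0.38−1) = 0.07, hence k_gold = (0.38/0.07)^(1/0.62) ≈ 15.3101.
y_gold = 15.3101^0.38 ≈ 2.8203.

(a) k_gold ≈ 15.310; (b) y_gold ≈ 2.820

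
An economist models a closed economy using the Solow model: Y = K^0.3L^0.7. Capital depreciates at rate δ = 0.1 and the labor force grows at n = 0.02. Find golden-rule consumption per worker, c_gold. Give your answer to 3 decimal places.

The effective depreciation rate is n + δ = 0.02 + 0.1 = 0.12.
At the golden rule the marginal product of capital equals n+δ: 0.3·k^(0.3−1) = 0.12. Solving, k_gold = (0.3/0.12)^(1/0.7) ≈ 3.7024.
y_gold = 3.7024^0.3 ≈ 1.4810.
c_gold = y_gold − (n+δ)·k_gold = 1.4810 − 0.12·3.7024 ≈ 1.0367.

c_gold ≈ 1.037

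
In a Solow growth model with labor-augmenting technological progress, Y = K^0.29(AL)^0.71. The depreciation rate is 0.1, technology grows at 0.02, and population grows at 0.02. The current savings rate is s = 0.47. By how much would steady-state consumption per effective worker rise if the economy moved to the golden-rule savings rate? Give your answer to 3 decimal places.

Δc ≈ 0.087

The effective depreciation rate is n + g + δ = 0.02 + 0.02 + 0.1 = 0.14.
Current steady state (s = 0.47): k* = (0.47/0.14)^(1/0.71) ≈ 5.5056, y* = 5.5056^0.29 ≈ 1.6400, c* = (1−0.47)·1.6400 ≈ 0.8692.
Maximizing c = f(k) − (n+g+δ)·k gives f'(k) = n+g+δ, i.e. 0.29·k^(0.29−1) = 0.14, so k_gold = (0.29/0.14)^(1/0.71) ≈ 2.7890.
y_gold = 2.7890^0.29 ≈ 1.3464, c_gold = y_gold − 0.14·k_gold ≈ 0.9560.
Gain: Δc = 0.9560 − 0.8692 ≈ 0.0868.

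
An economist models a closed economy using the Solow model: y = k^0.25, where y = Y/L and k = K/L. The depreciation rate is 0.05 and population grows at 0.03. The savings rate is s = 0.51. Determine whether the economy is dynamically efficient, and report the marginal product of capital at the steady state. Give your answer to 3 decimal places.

dynamically inefficient; MPK ≈ 0.039

The effective depreciation rate is n + δ = 0.03 + 0.05 = 0.08.
Steady-state k*: s·k^0.25 = 0.08·k gives k* = (0.51/0.08)^(1/0.75) ≈ 11.8206.
MPK = 0.25·11.8206^(-0.75) ≈ 0.0392.
MPK < n+δ = 0.08, so the economy is dynamically inefficient (over-saving).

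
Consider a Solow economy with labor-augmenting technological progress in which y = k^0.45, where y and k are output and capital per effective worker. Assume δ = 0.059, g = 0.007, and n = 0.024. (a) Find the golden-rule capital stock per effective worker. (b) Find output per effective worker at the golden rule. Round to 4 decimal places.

(a) k_gold ≈ 18.6575; (b) y_gold ≈ 3.7315

The effective depreciation rate is n + g + δ = 0.024 + 0.007 + 0.059 = 0.09.
Maximizing c = f(k) − (n+g+δ)·k gives f'(k) = n+g+δ, i.e. 0.45·k^(0.45−1) = 0.09, so k_gold = (0.45/0.09)^(1/0.55) ≈ 18.6575.
y_gold = 18.6575^0.45 ≈ 3.7315.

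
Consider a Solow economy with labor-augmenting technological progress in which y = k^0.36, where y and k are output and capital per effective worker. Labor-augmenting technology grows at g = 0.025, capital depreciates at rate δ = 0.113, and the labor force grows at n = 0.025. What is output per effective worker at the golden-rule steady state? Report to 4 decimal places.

y_gold ≈ 1.5616

Capital per effective worker breaks even when investment replaces (n + g + δ)·k; here n + g + δ = 0.163.
Maximizing c = f(k) − (n+g+δ)·k gives f'(k) = n+g+δ, i.e. 0.36·k^(0.36−1) = 0.163, so k_gold = (0.36/0.163)^(1/0.64) ≈ 3.4489.
Output: y_gold = k_gold^0.36 = 3.4489^0.36 ≈ 1.5616.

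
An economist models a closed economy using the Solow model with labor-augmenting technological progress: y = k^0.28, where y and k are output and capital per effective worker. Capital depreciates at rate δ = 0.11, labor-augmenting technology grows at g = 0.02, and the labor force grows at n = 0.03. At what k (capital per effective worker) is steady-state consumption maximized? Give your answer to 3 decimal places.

The effective depreciation rate is n + g + δ = 0.03 + 0.02 + 0.11 = 0.16.
Golden rule sets MPK = n+g+δ: 0.28·k^(0.28−1) = 0.16, so k_gold = (0.28/0.16)^(1/0.72) ≈ 2.1755.

k_gold ≈ 2.175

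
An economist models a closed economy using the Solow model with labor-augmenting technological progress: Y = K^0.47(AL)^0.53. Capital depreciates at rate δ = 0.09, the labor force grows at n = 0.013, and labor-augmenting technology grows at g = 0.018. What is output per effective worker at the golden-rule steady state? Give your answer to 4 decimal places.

n + g + δ = 0.013 + 0.018 + 0.09 = 0.121.
At the golden rule the marginal product of capital equals n+g+δ: 0.47·k^(0.47−1) = 0.121. Solving, k_gold = (0.47/0.121)^(1/0.53) ≈ 12.9393.
Output: y_gold = k_gold^0.47 = 12.9393^0.47 ≈ 3.3312.

y_gold ≈ 3.3312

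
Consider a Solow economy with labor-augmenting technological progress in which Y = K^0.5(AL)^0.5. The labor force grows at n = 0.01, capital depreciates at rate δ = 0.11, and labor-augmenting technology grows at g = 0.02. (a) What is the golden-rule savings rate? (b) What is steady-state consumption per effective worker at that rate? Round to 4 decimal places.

The effective depreciation rate is n + g + δ = 0.01 + 0.02 + 0.11 = 0.14.
For Cobb-Douglas, s_gold equals capital's share: s_gold = 0.5.
Setting f'(k) = n+g+δ gives 0.5·k^(0.5−1) = 0.14, hence k_gold = (0.5/0.14)^(1/0.5) ≈ 12.7551.
y_gold = 12.7551^0.5 ≈ 3.5714; c_gold = (1−0.5)·y_gold ≈ 1.7857.

(a) s_gold = 0.5000; (b) c_gold ≈ 1.7857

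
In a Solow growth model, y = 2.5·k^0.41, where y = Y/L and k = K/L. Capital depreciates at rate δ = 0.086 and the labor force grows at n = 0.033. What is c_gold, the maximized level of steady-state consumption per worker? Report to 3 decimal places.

The effective depreciation rate is n + δ = 0.033 + 0.086 = 0.119.
Maximizing c = f(k) − (n+δ)·k gives f'(k) = n+δ, i.e. 0.41·2.5·k^(0.41−1) = 0.119, so k_gold = (0.41·2.5/0.119)^(1/0.59) ≈ 38.4632.
y_gold = 2.5·38.4632^0.41 ≈ 11.1637.
c_gold = y_gold − (n+δ)·k_gold = 11.1637 − 0.119·38.4632 ≈ 6.5866.

c_gold ≈ 6.587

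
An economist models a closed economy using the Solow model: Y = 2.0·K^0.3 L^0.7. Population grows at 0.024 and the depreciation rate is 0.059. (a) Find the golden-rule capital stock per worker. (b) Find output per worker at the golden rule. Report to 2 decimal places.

(a) k_gold ≈ 16.88; (b) y_gold ≈ 4.67

n + δ = 0.024 + 0.059 = 0.083.
Setting f'(k) = n+δ gives 0.3·2.0·k^(0.3−1) = 0.083, hence k_gold = (0.3·2.0/0.083)^(1/0.7) ≈ 16.8751.
y_gold = 2.0·16.8751^0.3 ≈ 4.6688.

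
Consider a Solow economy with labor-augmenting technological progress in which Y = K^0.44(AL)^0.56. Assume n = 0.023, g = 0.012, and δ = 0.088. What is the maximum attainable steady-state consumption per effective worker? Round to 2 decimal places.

c_gold ≈ 1.52

Break-even investment rate: n + g + δ = 0.023 + 0.012 + 0.088 = 0.123.
Golden rule sets MPK = n+g+δ: 0.44·k^(0.44−1) = 0.123, so k_gold = (0.44/0.123)^(1/0.56) ≈ 9.7382.
y_gold = 9.7382^0.44 ≈ 2.7223.
c_gold = y_gold − (n+g+δ)·k_gold = 2.7223 − 0.123·9.7382 ≈ 1.5245.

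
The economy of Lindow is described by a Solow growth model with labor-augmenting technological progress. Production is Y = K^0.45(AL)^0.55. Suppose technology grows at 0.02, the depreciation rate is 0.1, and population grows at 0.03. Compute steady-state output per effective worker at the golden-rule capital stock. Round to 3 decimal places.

n + g + δ = 0.03 + 0.02 + 0.1 = 0.15.
Maximizing c = f(k) − (n+g+δ)·k gives f'(k) = n+g+δ, i.e. 0.45·k^(0.45−1) = 0.15, so k_gold = (0.45/0.15)^(1/0.55) ≈ 7.3704.
Output: y_gold = k_gold^0.45 = 7.3704^0.45 ≈ 2.4568.

y_gold ≈ 2.457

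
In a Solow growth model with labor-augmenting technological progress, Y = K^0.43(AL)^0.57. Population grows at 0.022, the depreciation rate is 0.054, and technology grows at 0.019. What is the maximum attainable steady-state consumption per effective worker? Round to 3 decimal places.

c_gold ≈ 1.781

Capital per effective worker breaks even when investment replaces (n + g + δ)·k; here n + g + δ = 0.095.
Maximizing c = f(k) − (n+g+δ)·k gives f'(k) = n+g+δ, i.e. 0.43·k^(0.43−1) = 0.095, so k_gold = (0.43/0.095)^(1/0.57) ≈ 14.1394.
y_gold = 14.1394^0.43 ≈ 3.1238.
c_gold = y_gold − (n+g+δ)·k_gold = 3.1238 − 0.095·14.1394 ≈ 1.7806.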